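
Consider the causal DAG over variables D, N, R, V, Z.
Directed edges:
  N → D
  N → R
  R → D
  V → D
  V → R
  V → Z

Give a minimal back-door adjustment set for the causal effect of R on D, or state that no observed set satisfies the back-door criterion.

R→D: minimal back-door set {N, V}.

desc(R)\{R}={D}; candidates ⊆ {N,V,Z}.
size 0: {}; under {} R still reaches {D,N,V,Z} ∋ D.
size 1: {N}, {V}, {Z}; under {N} R still reaches {D,V,Z} ∋ D.
{N,V}: R⊥D given {N,V} in G with R→· removed — back-door holds.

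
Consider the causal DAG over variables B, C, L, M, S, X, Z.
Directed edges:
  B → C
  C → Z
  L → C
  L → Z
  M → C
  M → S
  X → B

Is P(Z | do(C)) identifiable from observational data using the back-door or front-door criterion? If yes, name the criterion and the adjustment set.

P(Z|do(C)): backdoor, adjust for {L}.

desc(C)\{C}={Z}; candidates ⊆ {B,L,M,S,X}.
size 0: {}; under {} C still reaches {B,L,M,S,X,Z} ∋ Z.
{L}: C⊥Z given {L} in G with C→· removed — back-door holds.
P(Z|do(C)) = Σ_{L} P(Z|C,L)·P(L).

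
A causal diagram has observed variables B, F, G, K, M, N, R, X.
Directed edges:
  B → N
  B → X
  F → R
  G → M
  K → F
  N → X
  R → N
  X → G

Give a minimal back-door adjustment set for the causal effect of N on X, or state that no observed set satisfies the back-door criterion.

desc(N)\{N}={G,M,X}; candidates ⊆ {B,F,K,R}.
size 0: {}; under {} N still reaches {B,F,G,K,M,R,X} ∋ X.
{B}: N⊥X given {B} in G with N→· removed — back-door holds.

N→X: minimal back-door set {B}.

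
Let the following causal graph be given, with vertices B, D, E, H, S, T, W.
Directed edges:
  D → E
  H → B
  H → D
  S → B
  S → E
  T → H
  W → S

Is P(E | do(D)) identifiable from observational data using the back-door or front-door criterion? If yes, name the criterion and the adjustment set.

P(E|do(D)): backdoor, adjust for ∅.

desc(D)\{D}={E}; candidates ⊆ {B,H,S,T,W}.
∅: D⊥E given ∅ in G with D→· removed — back-door holds.
P(E|do(D)) = P(E|D) — no adjustment needed.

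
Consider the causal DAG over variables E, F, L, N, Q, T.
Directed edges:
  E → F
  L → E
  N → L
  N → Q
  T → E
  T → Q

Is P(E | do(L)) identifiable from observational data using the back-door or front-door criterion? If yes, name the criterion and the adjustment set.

P(E|do(L)): backdoor, adjust for ∅.

desc(L)\{L}={E,F}; candidates ⊆ {N,Q,T}.
∅: L⊥E given ∅ in G with L→· removed — back-door holds.
P(E|do(L)) = P(E|L) — no adjustment needed.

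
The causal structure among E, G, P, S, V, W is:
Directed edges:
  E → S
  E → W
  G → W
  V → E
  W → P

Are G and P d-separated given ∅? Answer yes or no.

No — G and P are d-connected given ∅.

Bayes-Ball from G | ∅ reaches {P,W}.
P ∈ reach(G|∅) ⇒ G ⊥̸ P | ∅.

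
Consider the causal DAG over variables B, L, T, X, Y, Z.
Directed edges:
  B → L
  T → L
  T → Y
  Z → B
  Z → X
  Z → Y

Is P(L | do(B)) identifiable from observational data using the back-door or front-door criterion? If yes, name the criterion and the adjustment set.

desc(B)\{B}={L}; candidates ⊆ {T,X,Y,Z}.
∅: B⊥L given ∅ in G with B→· removed — back-door holds.
P(L|do(B)) = P(L|B) — no adjustment needed.

P(L|do(B)): backdoor, adjust for ∅.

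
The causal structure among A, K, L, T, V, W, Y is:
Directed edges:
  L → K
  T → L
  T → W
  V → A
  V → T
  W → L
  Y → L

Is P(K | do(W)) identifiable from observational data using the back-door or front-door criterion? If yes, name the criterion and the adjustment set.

P(K|do(W)): backdoor, adjust for {T}.

desc(W)\{W}={K,L}; candidates ⊆ {A,T,V,Y}.
size 0: {}; under {} W still reaches {A,K,L,T,V} ∋ K.
{T}: W⊥K given {T} in G with W→· removed — back-door holds.
P(K|do(W)) = Σ_{T} P(K|W,T)·P(T).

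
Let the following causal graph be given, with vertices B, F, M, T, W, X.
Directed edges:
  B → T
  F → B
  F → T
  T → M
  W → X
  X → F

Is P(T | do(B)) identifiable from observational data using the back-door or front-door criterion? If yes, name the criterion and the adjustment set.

desc(B)\{B}={M,T}; candidates ⊆ {F,W,X}.
size 0: {}; under {} B still reaches {F,M,T,W,X} ∋ T.
{F}: B⊥T given {F} in G with B→· removed — back-door holds.
P(T|do(B)) = Σ_{F} P(T|B,F)·P(F).

P(T|do(B)): backdoor, adjust for {F}.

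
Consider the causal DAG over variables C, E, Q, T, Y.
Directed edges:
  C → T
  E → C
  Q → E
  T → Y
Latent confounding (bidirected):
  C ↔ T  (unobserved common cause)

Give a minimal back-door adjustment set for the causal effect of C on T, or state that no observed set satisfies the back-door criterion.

desc(C)\{C}={T,Y}; candidates ⊆ {E,Q}.
C↔T: latent back-door arc(s) into C.
size 0: {}; under {} C still reaches {E,Q,T,Y} ∋ T.
size 1: {E}, {Q}; under {E} C still reaches {T,Y} ∋ T.
size 2: {E,Q}; under {E,Q} C still reaches {T,Y} ∋ T.
C↔T cannot be blocked by any observed set — no back-door set.

C→T: no observed back-door set.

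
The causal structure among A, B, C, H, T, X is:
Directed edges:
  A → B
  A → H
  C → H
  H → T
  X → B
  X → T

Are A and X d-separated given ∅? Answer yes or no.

Bayes-Ball from A | ∅ reaches {B,H,T}.
X ∉ reach(A|∅) ⇒ A ⊥ X | ∅.

Yes — A ⊥ X | ∅.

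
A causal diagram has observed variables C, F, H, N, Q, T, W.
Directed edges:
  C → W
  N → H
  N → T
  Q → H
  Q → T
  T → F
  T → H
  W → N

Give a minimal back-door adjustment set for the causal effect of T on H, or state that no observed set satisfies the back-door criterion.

desc(T)\{T}={F,H}; candidates ⊆ {C,N,Q,W}.
size 0: {}; under {} T still reaches {C,H,N,Q,W} ∋ H.
size 1: {C}, {N}, {Q} …(+1); under {C} T still reaches {H,N,Q,W} ∋ H.
{N,Q}: T⊥H given {N,Q} in G with T→· removed — back-door holds.

T→H: minimal back-door set {N, Q}.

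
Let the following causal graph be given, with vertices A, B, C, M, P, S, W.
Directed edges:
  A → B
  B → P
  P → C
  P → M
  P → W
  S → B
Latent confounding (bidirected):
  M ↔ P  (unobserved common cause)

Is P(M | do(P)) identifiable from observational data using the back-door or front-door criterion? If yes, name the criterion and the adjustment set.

P(M|do(P)): not identifiable (no BD/FD set).

desc(P)\{P}={C,M,W}; candidates ⊆ {A,B,S}.
P↔M: latent back-door arc(s) into P.
size 0: {}; under {} P still reaches {A,B,M,S} ∋ M.
size 1: {A}, {B}, {S}; under {A} P still reaches {B,M,S} ∋ M.
size 2: {A,B}, {A,S}, {B,S}; under {A,B} P still reaches {M} ∋ M.
P↔M cannot be blocked by any observed set — no back-door set.
No mediator lies on a directed P→…→M path.
Neither criterion identifies P(M|do(P)) in this graph.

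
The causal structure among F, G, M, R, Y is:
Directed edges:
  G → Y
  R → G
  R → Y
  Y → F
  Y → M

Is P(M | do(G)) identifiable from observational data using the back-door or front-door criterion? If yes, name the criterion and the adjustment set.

P(M|do(G)): backdoor, adjust for {R}.

desc(G)\{G}={F,M,Y}; candidates ⊆ {R}.
size 0: {}; under {} G still reaches {F,M,R,Y} ∋ M.
{R}: G⊥M given {R} in G with G→· removed — back-door holds.
P(M|do(G)) = Σ_{R} P(M|G,R)·P(R).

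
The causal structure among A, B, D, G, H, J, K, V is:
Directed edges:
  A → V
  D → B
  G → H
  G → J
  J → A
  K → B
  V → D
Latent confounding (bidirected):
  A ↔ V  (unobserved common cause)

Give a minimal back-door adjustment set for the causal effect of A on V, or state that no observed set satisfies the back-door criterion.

A→V: no observed back-door set.

desc(A)\{A}={B,D,V}; candidates ⊆ {G,H,J,K}.
A↔V: latent back-door arc(s) into A.
size 0: {}; under {} A still reaches {B,D,G,H,J,V} ∋ V.
size 1: {G}, {H}, {J} …(+1); under {G} A still reaches {B,D,J,V} ∋ V.
size 2: {G,H}, {G,J}, {G,K} …(+3); under {G,H} A still reaches {B,D,J,V} ∋ V.
A↔V cannot be blocked by any observed set — no back-door set.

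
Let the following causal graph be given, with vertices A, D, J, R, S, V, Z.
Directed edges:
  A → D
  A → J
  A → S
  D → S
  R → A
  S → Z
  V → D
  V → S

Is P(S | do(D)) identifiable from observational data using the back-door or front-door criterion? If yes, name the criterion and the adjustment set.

P(S|do(D)): backdoor, adjust for {A, V}.

desc(D)\{D}={S,Z}; candidates ⊆ {A,J,R,V}.
size 0: {}; under {} D still reaches {A,J,R,S,V,Z} ∋ S.
size 1: {A}, {J}, {R} …(+1); under {A} D still reaches {S,V,Z} ∋ S.
{A,V}: D⊥S given {A,V} in G with D→· removed — back-door holds.
P(S|do(D)) = Σ_{A,V} P(S|D,A,V)·P(A,V).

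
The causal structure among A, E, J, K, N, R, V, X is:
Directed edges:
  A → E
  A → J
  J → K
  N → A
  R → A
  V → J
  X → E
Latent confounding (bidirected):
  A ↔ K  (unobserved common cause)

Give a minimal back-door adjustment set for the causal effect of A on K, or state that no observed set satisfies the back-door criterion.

desc(A)\{A}={E,J,K}; candidates ⊆ {N,R,V,X}.
A↔K: latent back-door arc(s) into A.
size 0: {}; under {} A still reaches {K,N,R} ∋ K.
size 1: {N}, {R}, {V} …(+1); under {N} A still reaches {K,R} ∋ K.
size 2: {N,R}, {N,V}, {N,X} …(+3); under {N,R} A still reaches {K} ∋ K.
A↔K cannot be blocked by any observed set — no back-door set.

A→K: no observed back-door set.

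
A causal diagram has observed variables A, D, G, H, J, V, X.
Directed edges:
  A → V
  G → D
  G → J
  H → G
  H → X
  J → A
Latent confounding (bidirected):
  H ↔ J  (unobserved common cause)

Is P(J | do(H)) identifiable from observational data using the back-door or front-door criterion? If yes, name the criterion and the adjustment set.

desc(H)\{H}={A,D,G,J,V,X}; candidates ⊆ {—}.
H↔J: latent back-door arc(s) into H.
size 0: {}; under {} H still reaches {A,J,V} ∋ J.
H↔J cannot be blocked by any observed set — no back-door set.
{G}: (i) intercepts every directed H→J path; (ii) no back-door H→{G}; (iii) {H} blocks every back-door {G}→J. Front-door holds.
P(J|do(H)) = Σ_{G} P(G|H) Σ_{H'} P(J|G,H')P(H').

P(J|do(H)): frontdoor, adjust for {G}.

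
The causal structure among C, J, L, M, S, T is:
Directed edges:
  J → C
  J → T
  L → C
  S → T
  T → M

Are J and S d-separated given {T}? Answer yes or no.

Bayes-Ball from J | {T} reaches {C,S}.
S ∈ reach(J|{T}) ⇒ J ⊥̸ S | {T}.

No — J and S are d-connected given {T}.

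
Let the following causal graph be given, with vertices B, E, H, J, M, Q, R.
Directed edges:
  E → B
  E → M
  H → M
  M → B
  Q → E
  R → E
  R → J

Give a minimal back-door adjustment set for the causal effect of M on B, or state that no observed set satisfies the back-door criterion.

desc(M)\{M}={B}; candidates ⊆ {E,H,J,Q,R}.
size 0: {}; under {} M still reaches {B,E,H,J,Q,R} ∋ B.
{E}: M⊥B given {E} in G with M→· removed — back-door holds.

M→B: minimal back-door set {E}.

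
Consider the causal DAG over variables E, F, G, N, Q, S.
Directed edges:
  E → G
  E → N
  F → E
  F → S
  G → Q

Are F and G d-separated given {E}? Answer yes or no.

Yes — F ⊥ G | {E}.

Bayes-Ball from F | {E} reaches {S}.
G ∉ reach(F|{E}) ⇒ F ⊥ G | {E}.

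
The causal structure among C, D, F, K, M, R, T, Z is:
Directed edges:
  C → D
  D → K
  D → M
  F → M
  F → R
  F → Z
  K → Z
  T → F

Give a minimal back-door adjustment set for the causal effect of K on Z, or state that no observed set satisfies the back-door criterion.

K→Z: minimal back-door set ∅.

desc(K)\{K}={Z}; candidates ⊆ {C,D,F,M,R,T}.
∅: K⊥Z given ∅ in G with K→· removed — back-door holds.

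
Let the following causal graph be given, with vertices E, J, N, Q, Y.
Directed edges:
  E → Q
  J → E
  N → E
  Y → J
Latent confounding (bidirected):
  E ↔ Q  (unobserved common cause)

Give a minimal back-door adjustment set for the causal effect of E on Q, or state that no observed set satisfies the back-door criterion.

E→Q: no observed back-door set.

desc(E)\{E}={Q}; candidates ⊆ {J,N,Y}.
E↔Q: latent back-door arc(s) into E.
size 0: {}; under {} E still reaches {J,N,Q,Y} ∋ Q.
size 1: {J}, {N}, {Y}; under {J} E still reaches {N,Q} ∋ Q.
size 2: {J,N}, {J,Y}, {N,Y}; under {J,N} E still reaches {Q} ∋ Q.
E↔Q cannot be blocked by any observed set — no back-door set.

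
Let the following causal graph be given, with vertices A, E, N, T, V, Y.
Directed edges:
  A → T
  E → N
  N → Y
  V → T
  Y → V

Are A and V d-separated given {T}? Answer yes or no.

Bayes-Ball from A | {T} reaches {E,N,V,Y}.
V ∈ reach(A|{T}) ⇒ A ⊥̸ V | {T}.

No — A and V are d-connected given {T}.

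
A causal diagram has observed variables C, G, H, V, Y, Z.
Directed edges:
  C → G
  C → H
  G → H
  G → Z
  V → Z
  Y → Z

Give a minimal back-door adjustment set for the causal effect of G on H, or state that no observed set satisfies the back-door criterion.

desc(G)\{G}={H,Z}; candidates ⊆ {C,V,Y}.
size 0: {}; under {} G still reaches {C,H} ∋ H.
{C}: G⊥H given {C} in G with G→· removed — back-door holds.

G→H: minimal back-door set {C}.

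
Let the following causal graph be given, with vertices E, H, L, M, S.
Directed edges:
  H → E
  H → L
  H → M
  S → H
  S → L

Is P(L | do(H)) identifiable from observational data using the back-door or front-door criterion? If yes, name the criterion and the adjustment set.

P(L|do(H)): backdoor, adjust for {S}.

desc(H)\{H}={E,L,M}; candidates ⊆ {S}.
size 0: {}; under {} H still reaches {L,S} ∋ L.
{S}: H⊥L given {S} in G with H→· removed — back-door holds.
P(L|do(H)) = Σ_{S} P(L|H,S)·P(S).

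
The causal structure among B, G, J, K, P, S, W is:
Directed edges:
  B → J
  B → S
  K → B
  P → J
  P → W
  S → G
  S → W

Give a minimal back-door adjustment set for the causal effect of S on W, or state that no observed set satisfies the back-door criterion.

S→W: minimal back-door set ∅.

desc(S)\{S}={G,W}; candidates ⊆ {B,J,K,P}.
∅: S⊥W given ∅ in G with S→· removed — back-door holds.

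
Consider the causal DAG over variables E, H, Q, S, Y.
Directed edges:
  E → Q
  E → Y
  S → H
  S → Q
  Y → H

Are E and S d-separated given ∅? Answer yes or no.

Yes — E ⊥ S | ∅.

Bayes-Ball from E | ∅ reaches {H,Q,Y}.
S ∉ reach(E|∅) ⇒ E ⊥ S | ∅.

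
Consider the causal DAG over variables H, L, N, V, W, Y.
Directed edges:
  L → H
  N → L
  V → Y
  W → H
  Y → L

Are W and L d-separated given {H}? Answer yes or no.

No — W and L are d-connected given {H}.

Bayes-Ball from W | {H} reaches {L,N,V,Y}.
L ∈ reach(W|{H}) ⇒ W ⊥̸ L | {H}.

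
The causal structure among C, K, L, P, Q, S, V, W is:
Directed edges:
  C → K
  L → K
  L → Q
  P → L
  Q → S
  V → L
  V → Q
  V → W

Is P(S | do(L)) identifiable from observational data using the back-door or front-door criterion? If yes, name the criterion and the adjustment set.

desc(L)\{L}={K,Q,S}; candidates ⊆ {C,P,V,W}.
size 0: {}; under {} L still reaches {P,Q,S,V,W} ∋ S.
{V}: L⊥S given {V} in G with L→· removed — back-door holds.
P(S|do(L)) = Σ_{V} P(S|L,V)·P(V).

P(S|do(L)): backdoor, adjust for {V}.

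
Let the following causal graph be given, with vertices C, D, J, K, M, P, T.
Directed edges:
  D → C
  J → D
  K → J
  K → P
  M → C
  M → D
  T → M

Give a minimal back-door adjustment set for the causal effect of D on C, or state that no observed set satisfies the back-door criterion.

desc(D)\{D}={C}; candidates ⊆ {J,K,M,P,T}.
size 0: {}; under {} D still reaches {C,J,K,M,P,T} ∋ C.
{M}: D⊥C given {M} in G with D→· removed — back-door holds.

D→C: minimal back-door set {M}.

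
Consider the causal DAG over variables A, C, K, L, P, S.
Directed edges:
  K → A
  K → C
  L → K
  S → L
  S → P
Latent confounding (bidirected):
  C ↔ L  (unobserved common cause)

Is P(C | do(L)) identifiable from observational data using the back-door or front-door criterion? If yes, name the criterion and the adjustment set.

P(C|do(L)): frontdoor, adjust for {K}.

desc(L)\{L}={A,C,K}; candidates ⊆ {P,S}.
L↔C: latent back-door arc(s) into L.
size 0: {}; under {} L still reaches {C,P,S} ∋ C.
size 1: {P}, {S}; under {P} L still reaches {C,S} ∋ C.
size 2: {P,S}; under {P,S} L still reaches {C} ∋ C.
L↔C cannot be blocked by any observed set — no back-door set.
{K}: (i) intercepts every directed L→C path; (ii) no back-door L→{K}; (iii) {L} blocks every back-door {K}→C. Front-door holds.
P(C|do(L)) = Σ_{K} P(K|L) Σ_{L'} P(C|K,L')P(L').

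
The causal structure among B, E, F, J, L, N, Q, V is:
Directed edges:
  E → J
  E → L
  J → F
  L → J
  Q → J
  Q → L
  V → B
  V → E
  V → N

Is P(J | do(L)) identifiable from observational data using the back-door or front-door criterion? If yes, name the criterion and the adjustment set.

P(J|do(L)): backdoor, adjust for {E, Q}.

desc(L)\{L}={F,J}; candidates ⊆ {B,E,N,Q,V}.
size 0: {}; under {} L still reaches {B,E,F,J,N,Q,V} ∋ J.
size 1: {B}, {E}, {N} …(+2); under {B} L still reaches {E,F,J,N,Q,V} ∋ J.
{E,Q}: L⊥J given {E,Q} in G with L→· removed — back-door holds.
P(J|do(L)) = Σ_{E,Q} P(J|L,E,Q)·P(E,Q).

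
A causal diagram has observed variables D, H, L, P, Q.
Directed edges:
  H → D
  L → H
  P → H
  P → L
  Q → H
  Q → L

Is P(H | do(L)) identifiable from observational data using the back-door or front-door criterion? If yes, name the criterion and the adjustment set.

desc(L)\{L}={D,H}; candidates ⊆ {P,Q}.
size 0: {}; under {} L still reaches {D,H,P,Q} ∋ H.
size 1: {P}, {Q}; under {P} L still reaches {D,H,Q} ∋ H.
{P,Q}: L⊥H given {P,Q} in G with L→· removed — back-door holds.
P(H|do(L)) = Σ_{P,Q} P(H|L,P,Q)·P(P,Q).

P(H|do(L)): backdoor, adjust for {P, Q}.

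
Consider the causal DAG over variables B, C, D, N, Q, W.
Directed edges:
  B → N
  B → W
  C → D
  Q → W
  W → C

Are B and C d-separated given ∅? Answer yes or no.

Bayes-Ball from B | ∅ reaches {C,D,N,W}.
C ∈ reach(B|∅) ⇒ B ⊥̸ C | ∅.

No — B and C are d-connected given ∅.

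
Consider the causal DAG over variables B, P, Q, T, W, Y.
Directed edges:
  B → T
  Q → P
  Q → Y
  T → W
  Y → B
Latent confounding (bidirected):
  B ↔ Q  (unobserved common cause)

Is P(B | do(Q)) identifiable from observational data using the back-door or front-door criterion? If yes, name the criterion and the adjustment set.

desc(Q)\{Q}={B,P,T,W,Y}; candidates ⊆ {—}.
Q↔B: latent back-door arc(s) into Q.
size 0: {}; under {} Q still reaches {B,T,W} ∋ B.
Q↔B cannot be blocked by any observed set — no back-door set.
{Y}: (i) intercepts every directed Q→B path; (ii) no back-door Q→{Y}; (iii) {Q} blocks every back-door {Y}→B. Front-door holds.
P(B|do(Q)) = Σ_{Y} P(Y|Q) Σ_{Q'} P(B|Y,Q')P(Q').

P(B|do(Q)): frontdoor, adjust for {Y}.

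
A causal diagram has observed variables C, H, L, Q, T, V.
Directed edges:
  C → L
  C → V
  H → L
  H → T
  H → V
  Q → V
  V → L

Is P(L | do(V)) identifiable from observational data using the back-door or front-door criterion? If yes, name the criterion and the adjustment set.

desc(V)\{V}={L}; candidates ⊆ {C,H,Q,T}.
size 0: {}; under {} V still reaches {C,H,L,Q,T} ∋ L.
size 1: {C}, {H}, {Q} …(+1); under {C} V still reaches {H,L,Q,T} ∋ L.
{C,H}: V⊥L given {C,H} in G with V→· removed — back-door holds.
P(L|do(V)) = Σ_{C,H} P(L|V,C,H)·P(C,H).

P(L|do(V)): backdoor, adjust for {C, H}.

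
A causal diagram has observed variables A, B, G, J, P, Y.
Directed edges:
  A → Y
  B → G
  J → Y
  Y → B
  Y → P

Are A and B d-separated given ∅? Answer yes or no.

No — A and B are d-connected given ∅.

Bayes-Ball from A | ∅ reaches {B,G,P,Y}.
B ∈ reach(A|∅) ⇒ A ⊥̸ B | ∅.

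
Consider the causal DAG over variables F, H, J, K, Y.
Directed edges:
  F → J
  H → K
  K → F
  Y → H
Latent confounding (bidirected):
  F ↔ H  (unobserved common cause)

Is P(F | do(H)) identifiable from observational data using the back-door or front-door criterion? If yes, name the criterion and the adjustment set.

desc(H)\{H}={F,J,K}; candidates ⊆ {Y}.
H↔F: latent back-door arc(s) into H.
size 0: {}; under {} H still reaches {F,J,Y} ∋ F.
size 1: {Y}; under {Y} H still reaches {F,J} ∋ F.
H↔F cannot be blocked by any observed set — no back-door set.
{K}: (i) intercepts every directed H→F path; (ii) no back-door H→{K}; (iii) {H} blocks every back-door {K}→F. Front-door holds.
P(F|do(H)) = Σ_{K} P(K|H) Σ_{H'} P(F|K,H')P(H').

P(F|do(H)): frontdoor, adjust for {K}.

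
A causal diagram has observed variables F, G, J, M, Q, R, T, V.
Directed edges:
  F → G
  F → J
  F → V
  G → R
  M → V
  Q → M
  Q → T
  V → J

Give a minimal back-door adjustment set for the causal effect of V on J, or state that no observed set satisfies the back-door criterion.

V→J: minimal back-door set {F}.

desc(V)\{V}={J}; candidates ⊆ {F,G,M,Q,R,T}.
size 0: {}; under {} V still reaches {F,G,J,M,Q,R,T} ∋ J.
{F}: V⊥J given {F} in G with V→· removed — back-door holds.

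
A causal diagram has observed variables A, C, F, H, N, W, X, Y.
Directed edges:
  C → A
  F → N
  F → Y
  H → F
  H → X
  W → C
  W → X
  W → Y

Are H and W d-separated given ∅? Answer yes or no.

Yes — H ⊥ W | ∅.

Bayes-Ball from H | ∅ reaches {F,N,X,Y}.
W ∉ reach(H|∅) ⇒ H ⊥ W | ∅.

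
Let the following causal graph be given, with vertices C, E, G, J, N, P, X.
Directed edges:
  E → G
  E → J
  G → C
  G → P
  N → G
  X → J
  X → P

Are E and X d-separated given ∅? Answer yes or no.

Bayes-Ball from E | ∅ reaches {C,G,J,P}.
X ∉ reach(E|∅) ⇒ E ⊥ X | ∅.

Yes — E ⊥ X | ∅.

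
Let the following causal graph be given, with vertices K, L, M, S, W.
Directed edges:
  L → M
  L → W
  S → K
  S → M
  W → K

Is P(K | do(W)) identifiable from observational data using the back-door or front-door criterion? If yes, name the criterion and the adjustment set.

desc(W)\{W}={K}; candidates ⊆ {L,M,S}.
∅: W⊥K given ∅ in G with W→· removed — back-door holds.
P(K|do(W)) = P(K|W) — no adjustment needed.

P(K|do(W)): backdoor, adjust for ∅.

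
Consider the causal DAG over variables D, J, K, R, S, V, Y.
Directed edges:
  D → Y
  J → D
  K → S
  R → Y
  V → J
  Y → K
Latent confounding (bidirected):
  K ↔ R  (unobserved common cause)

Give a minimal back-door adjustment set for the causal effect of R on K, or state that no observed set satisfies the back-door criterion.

R→K: no observed back-door set.

desc(R)\{R}={K,S,Y}; candidates ⊆ {D,J,V}.
R↔K: latent back-door arc(s) into R.
size 0: {}; under {} R still reaches {K,S} ∋ K.
size 1: {D}, {J}, {V}; under {D} R still reaches {K,S} ∋ K.
size 2: {D,J}, {D,V}, {J,V}; under {D,J} R still reaches {K,S} ∋ K.
R↔K cannot be blocked by any observed set — no back-door set.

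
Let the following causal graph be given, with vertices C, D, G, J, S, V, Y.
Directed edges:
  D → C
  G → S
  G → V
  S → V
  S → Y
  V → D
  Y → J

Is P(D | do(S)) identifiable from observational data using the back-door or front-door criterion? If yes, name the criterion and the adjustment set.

desc(S)\{S}={C,D,J,V,Y}; candidates ⊆ {G}.
size 0: {}; under {} S still reaches {C,D,G,V} ∋ D.
{G}: S⊥D given {G} in G with S→· removed — back-door holds.
P(D|do(S)) = Σ_{G} P(D|S,G)·P(G).

P(D|do(S)): backdoor, adjust for {G}.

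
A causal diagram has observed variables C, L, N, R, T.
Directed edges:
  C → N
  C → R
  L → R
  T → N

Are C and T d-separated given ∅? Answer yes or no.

Yes — C ⊥ T | ∅.

Bayes-Ball from C | ∅ reaches {N,R}.
T ∉ reach(C|∅) ⇒ C ⊥ T | ∅.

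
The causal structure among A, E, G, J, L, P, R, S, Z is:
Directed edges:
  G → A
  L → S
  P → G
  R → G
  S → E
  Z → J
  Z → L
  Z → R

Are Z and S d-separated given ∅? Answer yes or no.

No — Z and S are d-connected given ∅.

Bayes-Ball from Z | ∅ reaches {A,E,G,J,L,R,S}.
S ∈ reach(Z|∅) ⇒ Z ⊥̸ S | ∅.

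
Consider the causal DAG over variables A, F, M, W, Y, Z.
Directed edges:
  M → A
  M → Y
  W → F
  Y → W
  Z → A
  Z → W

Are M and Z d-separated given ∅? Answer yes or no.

Bayes-Ball from M | ∅ reaches {A,F,W,Y}.
Z ∉ reach(M|∅) ⇒ M ⊥ Z | ∅.

Yes — M ⊥ Z | ∅.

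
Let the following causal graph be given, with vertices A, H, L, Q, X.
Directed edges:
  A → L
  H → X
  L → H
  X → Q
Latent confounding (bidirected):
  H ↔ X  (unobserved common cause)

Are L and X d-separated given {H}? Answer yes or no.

Bayes-Ball from L | {H} reaches {A,Q,X}.
X ∈ reach(L|{H}) ⇒ L ⊥̸ X | {H}.

No — L and X are d-connected given {H}.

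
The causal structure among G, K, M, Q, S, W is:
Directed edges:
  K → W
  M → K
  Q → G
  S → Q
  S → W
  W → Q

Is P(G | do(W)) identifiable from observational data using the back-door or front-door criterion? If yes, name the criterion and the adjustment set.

P(G|do(W)): backdoor, adjust for {S}.

desc(W)\{W}={G,Q}; candidates ⊆ {K,M,S}.
size 0: {}; under {} W still reaches {G,K,M,Q,S} ∋ G.
{S}: W⊥G given {S} in G with W→· removed — back-door holds.
P(G|do(W)) = Σ_{S} P(G|W,S)·P(S).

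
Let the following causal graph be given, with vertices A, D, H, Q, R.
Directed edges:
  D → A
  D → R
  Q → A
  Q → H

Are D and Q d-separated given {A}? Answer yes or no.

No — D and Q are d-connected given {A}.

Bayes-Ball from D | {A} reaches {H,Q,R}.
Q ∈ reach(D|{A}) ⇒ D ⊥̸ Q | {A}.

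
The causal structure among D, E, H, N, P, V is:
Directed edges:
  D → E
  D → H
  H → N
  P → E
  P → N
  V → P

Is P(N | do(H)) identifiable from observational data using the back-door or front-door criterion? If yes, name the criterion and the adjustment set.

P(N|do(H)): backdoor, adjust for ∅.

desc(H)\{H}={N}; candidates ⊆ {D,E,P,V}.
∅: H⊥N given ∅ in G with H→· removed — back-door holds.
P(N|do(H)) = P(N|H) — no adjustment needed.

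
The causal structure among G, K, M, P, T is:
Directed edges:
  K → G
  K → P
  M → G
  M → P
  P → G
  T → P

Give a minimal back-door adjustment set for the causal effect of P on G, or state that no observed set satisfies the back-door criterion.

P→G: minimal back-door set {K, M}.

desc(P)\{P}={G}; candidates ⊆ {K,M,T}.
size 0: {}; under {} P still reaches {G,K,M,T} ∋ G.
size 1: {K}, {M}, {T}; under {K} P still reaches {G,M,T} ∋ G.
{K,M}: P⊥G given {K,M} in G with P→· removed — back-door holds.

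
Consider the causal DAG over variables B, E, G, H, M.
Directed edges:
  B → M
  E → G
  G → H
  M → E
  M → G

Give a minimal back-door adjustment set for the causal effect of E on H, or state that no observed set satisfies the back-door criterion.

desc(E)\{E}={G,H}; candidates ⊆ {B,M}.
size 0: {}; under {} E still reaches {B,G,H,M} ∋ H.
{M}: E⊥H given {M} in G with E→· removed — back-door holds.

E→H: minimal back-door set {M}.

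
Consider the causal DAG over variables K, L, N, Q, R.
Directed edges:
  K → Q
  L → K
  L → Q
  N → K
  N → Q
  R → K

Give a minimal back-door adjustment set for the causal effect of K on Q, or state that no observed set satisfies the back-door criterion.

K→Q: minimal back-door set {L, N}.

desc(K)\{K}={Q}; candidates ⊆ {L,N,R}.
size 0: {}; under {} K still reaches {L,N,Q,R} ∋ Q.
size 1: {L}, {N}, {R}; under {L} K still reaches {N,Q,R} ∋ Q.
{L,N}: K⊥Q given {L,N} in G with K→· removed — back-door holds.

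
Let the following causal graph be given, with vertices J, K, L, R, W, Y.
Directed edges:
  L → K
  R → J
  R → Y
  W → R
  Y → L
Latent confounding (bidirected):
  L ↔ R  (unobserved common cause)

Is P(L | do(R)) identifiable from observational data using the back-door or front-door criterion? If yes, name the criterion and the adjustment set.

desc(R)\{R}={J,K,L,Y}; candidates ⊆ {W}.
R↔L: latent back-door arc(s) into R.
size 0: {}; under {} R still reaches {K,L,W} ∋ L.
size 1: {W}; under {W} R still reaches {K,L} ∋ L.
R↔L cannot be blocked by any observed set — no back-door set.
{Y}: (i) intercepts every directed R→L path; (ii) no back-door R→{Y}; (iii) {R} blocks every back-door {Y}→L. Front-door holds.
P(L|do(R)) = Σ_{Y} P(Y|R) Σ_{R'} P(L|Y,R')P(R').

P(L|do(R)): frontdoor, adjust for {Y}.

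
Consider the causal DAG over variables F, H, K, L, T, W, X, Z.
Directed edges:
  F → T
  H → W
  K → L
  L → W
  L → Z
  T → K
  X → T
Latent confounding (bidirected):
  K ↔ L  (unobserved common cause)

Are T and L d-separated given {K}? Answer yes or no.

No — T and L are d-connected given {K}.

Bayes-Ball from T | {K} reaches {F,L,W,X,Z}.
L ∈ reach(T|{K}) ⇒ T ⊥̸ L | {K}.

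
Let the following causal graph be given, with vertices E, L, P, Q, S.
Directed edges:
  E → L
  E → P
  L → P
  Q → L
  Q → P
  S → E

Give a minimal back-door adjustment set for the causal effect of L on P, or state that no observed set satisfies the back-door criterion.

L→P: minimal back-door set {E, Q}.

desc(L)\{L}={P}; candidates ⊆ {E,Q,S}.
size 0: {}; under {} L still reaches {E,P,Q,S} ∋ P.
size 1: {E}, {Q}, {S}; under {E} L still reaches {P,Q} ∋ P.
{E,Q}: L⊥P given {E,Q} in G with L→· removed — back-door holds.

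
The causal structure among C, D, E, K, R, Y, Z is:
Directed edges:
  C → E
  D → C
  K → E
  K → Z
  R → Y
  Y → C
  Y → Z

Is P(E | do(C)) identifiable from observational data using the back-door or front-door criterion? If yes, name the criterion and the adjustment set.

P(E|do(C)): backdoor, adjust for ∅.

desc(C)\{C}={E}; candidates ⊆ {D,K,R,Y,Z}.
∅: C⊥E given ∅ in G with C→· removed — back-door holds.
P(E|do(C)) = P(E|C) — no adjustment needed.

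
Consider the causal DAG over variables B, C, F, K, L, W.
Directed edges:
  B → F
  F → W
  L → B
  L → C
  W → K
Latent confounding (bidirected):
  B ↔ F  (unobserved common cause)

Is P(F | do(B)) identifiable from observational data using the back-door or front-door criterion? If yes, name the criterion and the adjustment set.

P(F|do(B)): not identifiable (no BD/FD set).

desc(B)\{B}={F,K,W}; candidates ⊆ {C,L}.
B↔F: latent back-door arc(s) into B.
size 0: {}; under {} B still reaches {C,F,K,L,W} ∋ F.
size 1: {C}, {L}; under {C} B still reaches {F,K,L,W} ∋ F.
size 2: {C,L}; under {C,L} B still reaches {F,K,W} ∋ F.
B↔F cannot be blocked by any observed set — no back-door set.
No mediator lies on a directed B→…→F path.
Neither criterion identifies P(F|do(B)) in this graph.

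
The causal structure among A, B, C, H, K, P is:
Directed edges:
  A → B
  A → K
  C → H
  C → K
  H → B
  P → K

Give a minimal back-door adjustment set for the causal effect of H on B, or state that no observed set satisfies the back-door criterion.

desc(H)\{H}={B}; candidates ⊆ {A,C,K,P}.
∅: H⊥B given ∅ in G with H→· removed — back-door holds.

H→B: minimal back-door set ∅.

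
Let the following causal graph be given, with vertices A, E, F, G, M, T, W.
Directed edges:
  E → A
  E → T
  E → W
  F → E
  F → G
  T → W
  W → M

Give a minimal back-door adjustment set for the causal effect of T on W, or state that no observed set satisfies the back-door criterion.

desc(T)\{T}={M,W}; candidates ⊆ {A,E,F,G}.
size 0: {}; under {} T still reaches {A,E,F,G,M,W} ∋ W.
{E}: T⊥W given {E} in G with T→· removed — back-door holds.

T→W: minimal back-door set {E}.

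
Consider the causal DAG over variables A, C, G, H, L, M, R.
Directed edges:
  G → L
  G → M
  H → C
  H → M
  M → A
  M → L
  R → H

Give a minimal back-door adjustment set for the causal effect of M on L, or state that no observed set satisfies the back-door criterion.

M→L: minimal back-door set {G}.

desc(M)\{M}={A,L}; candidates ⊆ {C,G,H,R}.
size 0: {}; under {} M still reaches {C,G,H,L,R} ∋ L.
{G}: M⊥L given {G} in G with M→· removed — back-door holds.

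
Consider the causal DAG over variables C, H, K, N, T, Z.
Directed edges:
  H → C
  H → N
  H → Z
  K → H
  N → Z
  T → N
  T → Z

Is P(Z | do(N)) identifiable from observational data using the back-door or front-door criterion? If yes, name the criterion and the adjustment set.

P(Z|do(N)): backdoor, adjust for {H, T}.

desc(N)\{N}={Z}; candidates ⊆ {C,H,K,T}.
size 0: {}; under {} N still reaches {C,H,K,T,Z} ∋ Z.
size 1: {C}, {H}, {K} …(+1); under {C} N still reaches {H,K,T,Z} ∋ Z.
{H,T}: N⊥Z given {H,T} in G with N→· removed — back-door holds.
P(Z|do(N)) = Σ_{H,T} P(Z|N,H,T)·P(H,T).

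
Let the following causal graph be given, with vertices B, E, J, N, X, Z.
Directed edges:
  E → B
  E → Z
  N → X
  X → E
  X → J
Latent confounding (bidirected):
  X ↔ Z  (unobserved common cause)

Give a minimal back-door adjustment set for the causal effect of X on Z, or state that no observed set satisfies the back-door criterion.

desc(X)\{X}={B,E,J,Z}; candidates ⊆ {N}.
X↔Z: latent back-door arc(s) into X.
size 0: {}; under {} X still reaches {N,Z} ∋ Z.
size 1: {N}; under {N} X still reaches {Z} ∋ Z.
X↔Z cannot be blocked by any observed set — no back-door set.

X→Z: no observed back-door set.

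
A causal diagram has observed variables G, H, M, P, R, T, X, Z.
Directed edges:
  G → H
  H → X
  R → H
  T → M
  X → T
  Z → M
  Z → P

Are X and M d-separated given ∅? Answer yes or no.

Bayes-Ball from X | ∅ reaches {G,H,M,R,T}.
M ∈ reach(X|∅) ⇒ X ⊥̸ M | ∅.

No — X and M are d-connected given ∅.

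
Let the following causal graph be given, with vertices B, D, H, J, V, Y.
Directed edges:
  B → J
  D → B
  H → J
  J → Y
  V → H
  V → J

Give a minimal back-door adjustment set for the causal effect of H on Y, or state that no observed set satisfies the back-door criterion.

H→Y: minimal back-door set {V}.

desc(H)\{H}={J,Y}; candidates ⊆ {B,D,V}.
size 0: {}; under {} H still reaches {J,V,Y} ∋ Y.
{V}: H⊥Y given {V} in G with H→· removed — back-door holds.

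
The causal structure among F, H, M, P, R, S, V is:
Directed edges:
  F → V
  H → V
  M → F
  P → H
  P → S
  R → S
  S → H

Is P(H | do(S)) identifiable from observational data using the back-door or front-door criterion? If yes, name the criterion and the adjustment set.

desc(S)\{S}={H,V}; candidates ⊆ {F,M,P,R}.
size 0: {}; under {} S still reaches {H,P,R,V} ∋ H.
{P}: S⊥H given {P} in G with S→· removed — back-door holds.
P(H|do(S)) = Σ_{P} P(H|S,P)·P(P).

P(H|do(S)): backdoor, adjust for {P}.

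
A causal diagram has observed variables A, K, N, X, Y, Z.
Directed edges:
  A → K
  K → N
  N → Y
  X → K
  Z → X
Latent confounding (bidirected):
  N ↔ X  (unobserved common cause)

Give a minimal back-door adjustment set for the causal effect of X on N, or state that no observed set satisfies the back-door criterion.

X→N: no observed back-door set.

desc(X)\{X}={K,N,Y}; candidates ⊆ {A,Z}.
X↔N: latent back-door arc(s) into X.
size 0: {}; under {} X still reaches {N,Y,Z} ∋ N.
size 1: {A}, {Z}; under {A} X still reaches {N,Y,Z} ∋ N.
size 2: {A,Z}; under {A,Z} X still reaches {N,Y} ∋ N.
X↔N cannot be blocked by any observed set — no back-door set.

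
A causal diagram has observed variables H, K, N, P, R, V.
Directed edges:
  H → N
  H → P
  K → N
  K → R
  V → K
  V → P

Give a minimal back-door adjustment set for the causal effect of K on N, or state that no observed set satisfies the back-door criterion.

K→N: minimal back-door set ∅.

desc(K)\{K}={N,R}; candidates ⊆ {H,P,V}.
∅: K⊥N given ∅ in G with K→· removed — back-door holds.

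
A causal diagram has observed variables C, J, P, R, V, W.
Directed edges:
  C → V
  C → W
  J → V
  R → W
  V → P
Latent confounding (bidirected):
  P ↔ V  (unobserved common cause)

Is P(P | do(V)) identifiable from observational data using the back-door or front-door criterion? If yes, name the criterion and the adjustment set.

desc(V)\{V}={P}; candidates ⊆ {C,J,R,W}.
V↔P: latent back-door arc(s) into V.
size 0: {}; under {} V still reaches {C,J,P,W} ∋ P.
size 1: {C}, {J}, {R} …(+1); under {C} V still reaches {J,P} ∋ P.
size 2: {C,J}, {C,R}, {C,W} …(+3); under {C,J} V still reaches {P} ∋ P.
V↔P cannot be blocked by any observed set — no back-door set.
No mediator lies on a directed V→…→P path.
Neither criterion identifies P(P|do(V)) in this graph.

P(P|do(V)): not identifiable (no BD/FD set).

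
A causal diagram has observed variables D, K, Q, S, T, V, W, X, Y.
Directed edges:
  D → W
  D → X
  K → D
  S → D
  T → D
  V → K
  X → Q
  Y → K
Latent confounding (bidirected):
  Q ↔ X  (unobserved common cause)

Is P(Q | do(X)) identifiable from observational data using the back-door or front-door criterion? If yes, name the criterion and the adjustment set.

desc(X)\{X}={Q}; candidates ⊆ {D,K,S,T,V,W,Y}.
X↔Q: latent back-door arc(s) into X.
size 0: {}; under {} X still reaches {D,K,Q,S,T,V,W,Y} ∋ Q.
size 1: {D}, {K}, {S} …(+4); under {D} X still reaches {Q} ∋ Q.
size 2: {D,K}, {D,S}, {D,T} …(+18); under {D,K} X still reaches {Q} ∋ Q.
X↔Q cannot be blocked by any observed set — no back-door set.
No mediator lies on a directed X→…→Q path.
Neither criterion identifies P(Q|do(X)) in this graph.

P(Q|do(X)): not identifiable (no BD/FD set).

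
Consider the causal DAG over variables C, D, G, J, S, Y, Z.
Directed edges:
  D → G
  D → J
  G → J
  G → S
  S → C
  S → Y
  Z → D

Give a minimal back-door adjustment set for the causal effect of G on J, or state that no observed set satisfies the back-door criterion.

desc(G)\{G}={C,J,S,Y}; candidates ⊆ {D,Z}.
size 0: {}; under {} G still reaches {D,J,Z} ∋ J.
{D}: G⊥J given {D} in G with G→· removed — back-door holds.

G→J: minimal back-door set {D}.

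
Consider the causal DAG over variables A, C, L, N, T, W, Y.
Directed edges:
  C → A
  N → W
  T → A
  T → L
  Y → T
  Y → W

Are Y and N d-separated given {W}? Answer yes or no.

No — Y and N are d-connected given {W}.

Bayes-Ball from Y | {W} reaches {A,L,N,T}.
N ∈ reach(Y|{W}) ⇒ Y ⊥̸ N | {W}.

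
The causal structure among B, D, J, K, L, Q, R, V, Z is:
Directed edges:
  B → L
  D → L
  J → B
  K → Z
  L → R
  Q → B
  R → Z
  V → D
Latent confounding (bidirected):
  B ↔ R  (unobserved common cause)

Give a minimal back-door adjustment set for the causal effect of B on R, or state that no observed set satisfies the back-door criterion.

desc(B)\{B}={L,R,Z}; candidates ⊆ {D,J,K,Q,V}.
B↔R: latent back-door arc(s) into B.
size 0: {}; under {} B still reaches {J,Q,R,Z} ∋ R.
size 1: {D}, {J}, {K} …(+2); under {D} B still reaches {J,Q,R,Z} ∋ R.
size 2: {D,J}, {D,K}, {D,Q} …(+7); under {D,J} B still reaches {Q,R,Z} ∋ R.
B↔R cannot be blocked by any observed set — no back-door set.

B→R: no observed back-door set.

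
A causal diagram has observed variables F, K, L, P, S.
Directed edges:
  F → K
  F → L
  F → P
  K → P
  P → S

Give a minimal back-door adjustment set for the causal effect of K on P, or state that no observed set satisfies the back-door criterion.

K→P: minimal back-door set {F}.

desc(K)\{K}={P,S}; candidates ⊆ {F,L}.
size 0: {}; under {} K still reaches {F,L,P,S} ∋ P.
{F}: K⊥P given {F} in G with K→· removed — back-door holds.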